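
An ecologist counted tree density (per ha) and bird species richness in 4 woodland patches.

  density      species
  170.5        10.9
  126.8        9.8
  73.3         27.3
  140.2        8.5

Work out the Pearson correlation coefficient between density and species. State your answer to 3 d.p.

-0.855

n = 4, Σx = 510.8, Σy = 56.5, Σx² = 70177.42, Σy² = 1032.39, Σxy = 6293.88
nΣxy − ΣxΣy = 25175.52 − 28860.2 = -3684.68
nΣx² − (Σx)² = 280709.68 − 260916.64 = 19793.04; nΣy² − (Σy)² = 4129.56 − 3192.25 = 937.31
r = -3684.68 / √(19793.04 × 937.31) = -3684.68 / 4307.2281 ≈ -0.855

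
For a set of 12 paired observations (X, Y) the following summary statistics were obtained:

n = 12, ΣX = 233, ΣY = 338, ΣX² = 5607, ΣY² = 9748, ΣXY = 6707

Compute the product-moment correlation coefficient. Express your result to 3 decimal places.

0.290

r = (nΣXY − ΣXΣY) / √[(nΣX² − (ΣX)²)(nΣY² − (ΣY)²)]
Numerator: 12×6707 − 233×338 = 1730
Denominator: √[(67284 − 54289)(116976 − 114244)] = √[12995 × 2732] = 5958.3840
r = 1730 / 5958.3840 ≈ 0.290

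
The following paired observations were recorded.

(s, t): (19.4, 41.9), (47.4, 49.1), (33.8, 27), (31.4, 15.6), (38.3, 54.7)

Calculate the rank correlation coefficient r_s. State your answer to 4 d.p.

Rank s: 1, 5, 3, 2, 4
Rank t: 3, 4, 2, 1, 5
d = rank(s) − rank(t): -2, 1, 1, 1, -1; Σd² = 8
ρ = 1 − 6Σd² / [n(n²−1)] = 1 − 6×8 / (5×24) = 1 − 48/120 ≈ 0.6000

0.6000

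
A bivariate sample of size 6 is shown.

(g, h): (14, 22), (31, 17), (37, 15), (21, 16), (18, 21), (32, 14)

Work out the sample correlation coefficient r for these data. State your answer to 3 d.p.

-0.844

n = 6, Σg = 153, Σh = 105, Σg² = 4315, Σh² = 1891, Σgh = 2552
nΣgh − ΣgΣh = 15312 − 16065 = -753
nΣg² − (Σg)² = 25890 − 23409 = 2481; nΣh² − (Σh)² = 11346 − 11025 = 321
r = -753 / √(2481 × 321) = -753 / 892.4130 ≈ -0.844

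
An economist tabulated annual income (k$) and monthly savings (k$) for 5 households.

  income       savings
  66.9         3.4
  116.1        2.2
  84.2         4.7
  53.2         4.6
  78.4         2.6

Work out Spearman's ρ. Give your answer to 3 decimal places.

Rank income: 2, 5, 4, 1, 3
Rank savings: 3, 1, 5, 4, 2
d = rank(income) − rank(savings): -1, 4, -1, -3, 1; Σd² = 28
ρ = 1 − 6Σd² / [n(n²−1)] = 1 − 6×28 / (5×24) = 1 − 168/120 ≈ -0.400

-0.400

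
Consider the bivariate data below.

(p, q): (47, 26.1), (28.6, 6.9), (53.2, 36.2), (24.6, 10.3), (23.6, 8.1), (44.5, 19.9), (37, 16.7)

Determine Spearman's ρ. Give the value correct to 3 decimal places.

Rank p: 6, 3, 7, 2, 1, 5, 4
Rank q: 6, 1, 7, 3, 2, 5, 4
d = rank(p) − rank(q): 0, 2, 0, -1, -1, 0, 0; Σd² = 6
ρ = 1 − 6Σd² / [n(n²−1)] = 1 − 6×6 / (7×48) = 1 − 36/336 ≈ 0.893

0.893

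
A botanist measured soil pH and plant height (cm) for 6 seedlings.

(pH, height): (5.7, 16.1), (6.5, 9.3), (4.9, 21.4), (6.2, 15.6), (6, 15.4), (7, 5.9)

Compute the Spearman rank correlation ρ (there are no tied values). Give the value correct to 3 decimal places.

-0.943

Rank pH: 2, 5, 1, 4, 3, 6
Rank height: 5, 2, 6, 4, 3, 1
d = rank(pH) − rank(height): -3, 3, -5, 0, 0, 5; Σd² = 68
ρ = 1 − 6Σd² / [n(n²−1)] = 1 − 6×68 / (6×35) = 1 − 408/210 ≈ -0.943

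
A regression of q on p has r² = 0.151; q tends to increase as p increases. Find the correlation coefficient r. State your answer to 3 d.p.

0.389

|r| = √0.151 = 0.389
The association is positive, so r = 0.389.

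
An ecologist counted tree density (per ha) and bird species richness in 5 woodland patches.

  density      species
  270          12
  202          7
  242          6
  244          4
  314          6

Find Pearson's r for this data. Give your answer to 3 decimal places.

0.125

n = 5, Σx = 1272, Σy = 35, Σx² = 330400, Σy² = 281, Σxy = 8966
nΣxy − ΣxΣy = 44830 − 44520 = 310
nΣx² − (Σx)² = 1652000 − 1617984 = 34016; nΣy² − (Σy)² = 1405 − 1225 = 180
r = 310 / √(34016 × 180) = 310 / 2474.4454 ≈ 0.125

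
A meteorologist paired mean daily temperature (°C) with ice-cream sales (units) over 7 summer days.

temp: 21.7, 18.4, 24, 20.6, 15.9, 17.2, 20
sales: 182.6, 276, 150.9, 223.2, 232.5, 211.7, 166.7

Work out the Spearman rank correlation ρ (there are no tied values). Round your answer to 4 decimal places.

-0.6786

Rank temp: 6, 3, 7, 5, 1, 2, 4
Rank sales: 3, 7, 1, 5, 6, 4, 2
d = rank(temp) − rank(sales): 3, -4, 6, 0, -5, -2, 2; Σd² = 94
ρ = 1 − 6Σd² / [n(n²−1)] = 1 − 6×94 / (7×48) = 1 − 564/336 ≈ -0.6786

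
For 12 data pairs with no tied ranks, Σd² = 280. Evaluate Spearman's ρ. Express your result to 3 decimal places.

ρ = 1 − 6Σd² / [n(n²−1)] = 1 − 6×280 / (12×143)
  = 1 − 1680/1716 = 1 − 0.9790 ≈ 0.021

0.021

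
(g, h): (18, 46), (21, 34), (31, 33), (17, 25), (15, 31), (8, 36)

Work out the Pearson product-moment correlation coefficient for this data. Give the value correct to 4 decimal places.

-0.0585

n = 6, Σg = 110, Σh = 205, Σg² = 2304, Σh² = 7243, Σgh = 3743
nΣgh − ΣgΣh = 22458 − 22550 = -92
nΣg² − (Σg)² = 13824 − 12100 = 1724; nΣh² − (Σh)² = 43458 − 42025 = 1433
r = -92 / √(1724 × 1433) = -92 / 1571.7799 ≈ -0.0585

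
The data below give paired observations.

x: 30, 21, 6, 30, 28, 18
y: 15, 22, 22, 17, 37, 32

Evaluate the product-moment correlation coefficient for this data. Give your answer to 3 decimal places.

-0.120

n = 6, Σx = 133, Σy = 145, Σx² = 3385, Σy² = 3875, Σxy = 3166
nΣxy − ΣxΣy = 18996 − 19285 = -289
nΣx² − (Σx)² = 20310 − 17689 = 2621; nΣy² − (Σy)² = 23250 − 21025 = 2225
r = -289 / √(2621 × 2225) = -289 / 2414.8965 ≈ -0.120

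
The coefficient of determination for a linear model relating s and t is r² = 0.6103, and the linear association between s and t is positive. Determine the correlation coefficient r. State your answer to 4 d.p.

|r| = √0.6103 = 0.7812
The association is positive, so r = 0.7812.

0.7812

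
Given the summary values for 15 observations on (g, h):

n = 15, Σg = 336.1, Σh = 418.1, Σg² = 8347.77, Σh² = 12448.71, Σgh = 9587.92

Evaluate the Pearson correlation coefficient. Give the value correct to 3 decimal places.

0.273

r = (nΣgh − ΣgΣh) / √[(nΣg² − (Σg)²)(nΣh² − (Σh)²)]
Numerator: 15×9587.92 − 336.1×418.1 = 3295.39
Denominator: √[(125216.55 − 112963.21)(186730.65 − 174807.61)] = √[12253.34 × 11923.04] = 12087.0618
r = 3295.39 / 12087.0618 ≈ 0.273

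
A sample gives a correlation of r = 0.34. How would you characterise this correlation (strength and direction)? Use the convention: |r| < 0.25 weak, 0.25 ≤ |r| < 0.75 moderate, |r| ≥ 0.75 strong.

moderate positive

r = 0.34 > 0 so the relationship is positive.
|r| = 0.34, which falls in the moderate range.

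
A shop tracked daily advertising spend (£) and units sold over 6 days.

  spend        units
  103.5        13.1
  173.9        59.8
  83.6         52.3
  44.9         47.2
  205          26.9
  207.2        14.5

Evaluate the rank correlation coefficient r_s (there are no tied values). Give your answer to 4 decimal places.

Rank spend: 3, 4, 2, 1, 5, 6
Rank units: 1, 6, 5, 4, 3, 2
d = rank(spend) − rank(units): 2, -2, -3, -3, 2, 4; Σd² = 46
ρ = 1 − 6Σd² / [n(n²−1)] = 1 − 6×46 / (6×35) = 1 − 276/210 ≈ -0.3143

-0.3143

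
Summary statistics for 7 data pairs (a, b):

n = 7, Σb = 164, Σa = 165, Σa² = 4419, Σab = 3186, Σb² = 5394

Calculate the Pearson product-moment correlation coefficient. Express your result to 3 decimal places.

-0.750

r = (nΣab − ΣaΣb) / √[(nΣa² − (Σa)²)(nΣb² − (Σb)²)]
Numerator: 7×3186 − 165×164 = -4758
Denominator: √[(30933 − 27225)(37758 − 26896)] = √[3708 × 10862] = 6346.3608
r = -4758 / 6346.3608 ≈ -0.750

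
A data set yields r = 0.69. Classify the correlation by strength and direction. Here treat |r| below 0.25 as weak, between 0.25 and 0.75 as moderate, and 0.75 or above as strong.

moderate positive

r = 0.69 > 0 so the relationship is positive.
|r| = 0.69, which falls in the moderate range.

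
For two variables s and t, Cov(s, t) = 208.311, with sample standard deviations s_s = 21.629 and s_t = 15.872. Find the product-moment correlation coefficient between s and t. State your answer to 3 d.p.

r = Cov(s,t) / (s_s · s_t) = 208.311 / (21.629 × 15.872)
  = 208.311 / 343.2955 ≈ 0.607

0.607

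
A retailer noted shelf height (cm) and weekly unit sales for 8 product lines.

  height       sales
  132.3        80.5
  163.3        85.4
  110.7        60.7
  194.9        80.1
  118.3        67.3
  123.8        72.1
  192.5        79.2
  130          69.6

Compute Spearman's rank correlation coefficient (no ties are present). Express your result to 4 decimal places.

Rank height: 5, 6, 1, 8, 2, 3, 7, 4
Rank sales: 7, 8, 1, 6, 2, 4, 5, 3
d = rank(height) − rank(sales): -2, -2, 0, 2, 0, -1, 2, 1; Σd² = 18
ρ = 1 − 6Σd² / [n(n²−1)] = 1 − 6×18 / (8×63) = 1 − 108/504 ≈ 0.7857

0.7857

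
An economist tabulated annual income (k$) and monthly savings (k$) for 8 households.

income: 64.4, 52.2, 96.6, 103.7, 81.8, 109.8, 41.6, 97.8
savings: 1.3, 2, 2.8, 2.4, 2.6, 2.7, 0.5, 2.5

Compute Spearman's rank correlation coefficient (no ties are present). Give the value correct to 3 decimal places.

0.690

Rank income: 3, 2, 5, 7, 4, 8, 1, 6
Rank savings: 2, 3, 8, 4, 6, 7, 1, 5
d = rank(income) − rank(savings): 1, -1, -3, 3, -2, 1, 0, 1; Σd² = 26
ρ = 1 − 6Σd² / [n(n²−1)] = 1 − 6×26 / (8×63) = 1 − 156/504 ≈ 0.690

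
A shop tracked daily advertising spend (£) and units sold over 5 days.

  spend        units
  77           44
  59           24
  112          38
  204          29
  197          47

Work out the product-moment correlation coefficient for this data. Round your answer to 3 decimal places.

n = 5, Σx = 649, Σy = 182, Σx² = 102379, Σy² = 7006, Σxy = 24235
nΣxy − ΣxΣy = 121175 − 118118 = 3057
nΣx² − (Σx)² = 511895 − 421201 = 90694; nΣy² − (Σy)² = 35030 − 33124 = 1906
r = 3057 / √(90694 × 1906) = 3057 / 13147.7285 ≈ 0.233

0.233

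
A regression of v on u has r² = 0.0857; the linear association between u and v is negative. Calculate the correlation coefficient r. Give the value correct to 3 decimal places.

-0.293

|r| = √0.0857 = 0.293
The association is negative, so r = −0.293.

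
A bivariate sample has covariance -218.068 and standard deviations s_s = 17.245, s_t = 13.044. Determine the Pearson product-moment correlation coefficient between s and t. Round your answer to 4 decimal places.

-0.9694

r = Cov(s,t) / (s_s · s_t) = -218.068 / (17.245 × 13.044)
  = -218.068 / 224.9438 ≈ -0.9694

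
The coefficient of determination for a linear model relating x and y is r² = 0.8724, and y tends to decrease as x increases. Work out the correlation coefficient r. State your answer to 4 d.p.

|r| = √0.8724 = 0.9340
The association is negative, so r = −0.9340.

-0.9340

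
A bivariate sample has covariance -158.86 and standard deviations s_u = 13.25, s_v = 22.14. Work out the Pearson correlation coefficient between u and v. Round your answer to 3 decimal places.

r = Cov(u,v) / (s_u · s_v) = -158.86 / (13.25 × 22.14)
  = -158.86 / 293.3550 ≈ -0.542

-0.542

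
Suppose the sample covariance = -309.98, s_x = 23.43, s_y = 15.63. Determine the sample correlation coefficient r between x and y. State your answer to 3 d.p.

r = Cov(x,y) / (s_x · s_y) = -309.98 / (23.43 × 15.63)
  = -309.98 / 366.2109 ≈ -0.846

-0.846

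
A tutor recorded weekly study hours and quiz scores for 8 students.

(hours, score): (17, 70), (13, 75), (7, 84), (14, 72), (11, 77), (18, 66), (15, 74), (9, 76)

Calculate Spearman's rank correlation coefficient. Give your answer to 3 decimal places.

Rank hours: 7, 4, 1, 5, 3, 8, 6, 2
Rank score: 2, 5, 8, 3, 7, 1, 4, 6
d = rank(hours) − rank(score): 5, -1, -7, 2, -4, 7, 2, -4; Σd² = 164
ρ = 1 − 6Σd² / [n(n²−1)] = 1 − 6×164 / (8×63) = 1 − 984/504 ≈ -0.952

-0.952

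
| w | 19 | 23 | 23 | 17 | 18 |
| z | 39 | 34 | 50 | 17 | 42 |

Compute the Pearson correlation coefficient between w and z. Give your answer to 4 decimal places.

n = 5, Σw = 100, Σz = 182, Σw² = 2032, Σz² = 7230, Σwz = 3718
nΣwz − ΣwΣz = 18590 − 18200 = 390
nΣw² − (Σw)² = 10160 − 10000 = 160; nΣz² − (Σz)² = 36150 − 33124 = 3026
r = 390 / √(160 × 3026) = 390 / 695.8161 ≈ 0.5605

0.5605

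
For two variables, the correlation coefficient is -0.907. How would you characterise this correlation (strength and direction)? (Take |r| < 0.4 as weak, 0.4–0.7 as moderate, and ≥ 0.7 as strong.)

r = -0.907 < 0 so the relationship is negative.
|r| = 0.907, which falls in the strong range.

strong negative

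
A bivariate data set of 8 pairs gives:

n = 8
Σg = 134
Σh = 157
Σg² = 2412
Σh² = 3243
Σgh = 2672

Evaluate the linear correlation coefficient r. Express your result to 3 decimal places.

0.257

r = (nΣgh − ΣgΣh) / √[(nΣg² − (Σg)²)(nΣh² − (Σh)²)]
Numerator: 8×2672 − 134×157 = 338
Denominator: √[(19296 − 17956)(25944 − 24649)] = √[1340 × 1295] = 1317.3079
r = 338 / 1317.3079 ≈ 0.257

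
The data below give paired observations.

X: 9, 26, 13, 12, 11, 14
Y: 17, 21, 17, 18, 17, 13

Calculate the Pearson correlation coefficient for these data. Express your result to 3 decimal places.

0.592

n = 6, ΣX = 85, ΣY = 103, ΣX² = 1387, ΣY² = 1801, ΣXY = 1505
nΣXY − ΣXΣY = 9030 − 8755 = 275
nΣX² − (ΣX)² = 8322 − 7225 = 1097; nΣY² − (ΣY)² = 10806 − 10609 = 197
r = 275 / √(1097 × 197) = 275 / 464.8753 ≈ 0.592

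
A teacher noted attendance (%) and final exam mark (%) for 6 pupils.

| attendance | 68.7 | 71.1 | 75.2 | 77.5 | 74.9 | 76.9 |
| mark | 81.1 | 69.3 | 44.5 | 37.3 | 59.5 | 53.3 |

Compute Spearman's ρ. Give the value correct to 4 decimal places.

Rank attendance: 1, 2, 4, 6, 3, 5
Rank mark: 6, 5, 2, 1, 4, 3
d = rank(attendance) − rank(mark): -5, -3, 2, 5, -1, 2; Σd² = 68
ρ = 1 − 6Σd² / [n(n²−1)] = 1 − 6×68 / (6×35) = 1 − 408/210 ≈ -0.9429

-0.9429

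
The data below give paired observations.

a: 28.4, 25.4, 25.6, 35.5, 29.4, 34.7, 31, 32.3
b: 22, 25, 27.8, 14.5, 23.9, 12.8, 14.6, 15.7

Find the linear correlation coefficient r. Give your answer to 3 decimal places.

-0.918

n = 8, Σa = 242.3, Σb = 156.3, Σa² = 7440.07, Σb² = 3286.79, Σab = 4592.76
nΣab − ΣaΣb = 36742.08 − 37871.49 = -1129.41
nΣa² − (Σa)² = 59520.56 − 58709.29 = 811.27; nΣb² − (Σb)² = 26294.32 − 24429.69 = 1864.63
r = -1129.41 / √(811.27 × 1864.63) = -1129.41 / 1229.9262 ≈ -0.918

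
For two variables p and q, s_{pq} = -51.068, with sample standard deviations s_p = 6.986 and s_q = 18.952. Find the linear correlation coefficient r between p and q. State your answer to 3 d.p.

-0.386

r = Cov(p,q) / (s_p · s_q) = -51.068 / (6.986 × 18.952)
  = -51.068 / 132.3987 ≈ -0.386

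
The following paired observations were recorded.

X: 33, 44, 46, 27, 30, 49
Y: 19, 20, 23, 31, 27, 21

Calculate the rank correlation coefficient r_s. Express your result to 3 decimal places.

-0.486

Rank X: 3, 4, 5, 1, 2, 6
Rank Y: 1, 2, 4, 6, 5, 3
d = rank(X) − rank(Y): 2, 2, 1, -5, -3, 3; Σd² = 52
ρ = 1 − 6Σd² / [n(n²−1)] = 1 − 6×52 / (6×35) = 1 − 312/210 ≈ -0.486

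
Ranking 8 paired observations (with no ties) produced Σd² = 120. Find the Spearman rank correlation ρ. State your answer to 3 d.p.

ρ = 1 − 6Σd² / [n(n²−1)] = 1 − 6×120 / (8×63)
  = 1 − 720/504 = 1 − 1.4286 ≈ -0.429

-0.429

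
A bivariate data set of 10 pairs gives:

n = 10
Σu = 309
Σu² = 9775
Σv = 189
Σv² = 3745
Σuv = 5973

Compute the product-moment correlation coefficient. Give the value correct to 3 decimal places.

0.671

r = (nΣuv − ΣuΣv) / √[(nΣu² − (Σu)²)(nΣv² − (Σv)²)]
Numerator: 10×5973 − 309×189 = 1329
Denominator: √[(97750 − 95481)(37450 − 35721)] = √[2269 × 1729] = 1980.6820
r = 1329 / 1980.6820 ≈ 0.671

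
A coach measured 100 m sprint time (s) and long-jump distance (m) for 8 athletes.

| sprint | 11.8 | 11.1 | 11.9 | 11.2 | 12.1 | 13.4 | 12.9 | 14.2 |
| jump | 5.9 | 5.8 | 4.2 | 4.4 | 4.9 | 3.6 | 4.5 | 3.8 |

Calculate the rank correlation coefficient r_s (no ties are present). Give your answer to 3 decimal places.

Rank sprint: 3, 1, 4, 2, 5, 7, 6, 8
Rank jump: 8, 7, 3, 4, 6, 1, 5, 2
d = rank(sprint) − rank(jump): -5, -6, 1, -2, -1, 6, 1, 6; Σd² = 140
ρ = 1 − 6Σd² / [n(n²−1)] = 1 − 6×140 / (8×63) = 1 − 840/504 ≈ -0.667

-0.667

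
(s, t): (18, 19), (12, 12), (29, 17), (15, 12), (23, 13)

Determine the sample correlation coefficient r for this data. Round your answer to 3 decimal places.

n = 5, Σs = 97, Σt = 73, Σs² = 2063, Σt² = 1107, Σst = 1458
nΣst − ΣsΣt = 7290 − 7081 = 209
nΣs² − (Σs)² = 10315 − 9409 = 906; nΣt² − (Σt)² = 5535 − 5329 = 206
r = 209 / √(906 × 206) = 209 / 432.0139 ≈ 0.484

0.484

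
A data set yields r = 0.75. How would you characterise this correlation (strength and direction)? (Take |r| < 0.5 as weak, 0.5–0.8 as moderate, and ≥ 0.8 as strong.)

moderate positive

r = 0.75 > 0 so the relationship is positive.
|r| = 0.75, which falls in the moderate range.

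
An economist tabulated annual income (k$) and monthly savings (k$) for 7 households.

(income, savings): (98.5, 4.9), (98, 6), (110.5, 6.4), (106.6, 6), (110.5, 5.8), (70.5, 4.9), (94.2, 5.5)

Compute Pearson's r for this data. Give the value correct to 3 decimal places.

n = 7, Σx = 688.8, Σy = 39.5, Σx² = 68934.2, Σy² = 224.87, Σxy = 3921.9
nΣxy − ΣxΣy = 27453.3 − 27207.6 = 245.7
nΣx² − (Σx)² = 482539.4 − 474445.44 = 8093.96; nΣy² − (Σy)² = 1574.09 − 1560.25 = 13.84
r = 245.7 / √(8093.96 × 13.84) = 245.7 / 334.6945 ≈ 0.734

0.734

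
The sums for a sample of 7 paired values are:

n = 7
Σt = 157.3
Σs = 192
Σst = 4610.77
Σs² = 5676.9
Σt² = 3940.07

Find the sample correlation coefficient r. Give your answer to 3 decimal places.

0.726

r = (nΣst − ΣsΣt) / √[(nΣs² − (Σs)²)(nΣt² − (Σt)²)]
Numerator: 7×4610.77 − 192×157.3 = 2073.79
Denominator: √[(39738.3 − 36864)(27580.49 − 24743.29)] = √[2874.3 × 2837.2] = 2855.6898
r = 2073.79 / 2855.6898 ≈ 0.726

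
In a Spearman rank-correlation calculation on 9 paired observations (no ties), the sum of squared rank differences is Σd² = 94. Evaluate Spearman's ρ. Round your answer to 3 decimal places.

0.217

ρ = 1 − 6Σd² / [n(n²−1)] = 1 − 6×94 / (9×80)
  = 1 − 564/720 = 1 − 0.7833 ≈ 0.217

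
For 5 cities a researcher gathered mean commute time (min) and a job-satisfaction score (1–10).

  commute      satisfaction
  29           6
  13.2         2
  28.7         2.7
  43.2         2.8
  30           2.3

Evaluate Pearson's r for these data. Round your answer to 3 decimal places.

n = 5, Σx = 144.1, Σy = 15.8, Σx² = 4605.17, Σy² = 60.42, Σxy = 467.85
nΣxy − ΣxΣy = 2339.25 − 2276.78 = 62.47
nΣx² − (Σx)² = 23025.85 − 20764.81 = 2261.04; nΣy² − (Σy)² = 302.1 − 249.64 = 52.46
r = 62.47 / √(2261.04 × 52.46) = 62.47 / 344.4041 ≈ 0.181

0.181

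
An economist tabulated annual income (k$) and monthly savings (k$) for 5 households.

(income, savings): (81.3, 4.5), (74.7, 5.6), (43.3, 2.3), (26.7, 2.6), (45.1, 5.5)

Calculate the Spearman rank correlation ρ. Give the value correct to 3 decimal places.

Rank income: 5, 4, 2, 1, 3
Rank savings: 3, 5, 1, 2, 4
d = rank(income) − rank(savings): 2, -1, 1, -1, -1; Σd² = 8
ρ = 1 − 6Σd² / [n(n²−1)] = 1 − 6×8 / (5×24) = 1 − 48/120 ≈ 0.600

0.600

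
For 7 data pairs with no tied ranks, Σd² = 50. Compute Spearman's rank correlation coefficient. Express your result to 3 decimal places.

0.107

ρ = 1 − 6Σd² / [n(n²−1)] = 1 − 6×50 / (7×48)
  = 1 − 300/336 = 1 − 0.8929 ≈ 0.107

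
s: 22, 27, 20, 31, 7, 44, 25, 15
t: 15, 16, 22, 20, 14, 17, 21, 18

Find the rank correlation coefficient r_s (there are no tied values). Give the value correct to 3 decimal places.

Rank s: 4, 6, 3, 7, 1, 8, 5, 2
Rank t: 2, 3, 8, 6, 1, 4, 7, 5
d = rank(s) − rank(t): 2, 3, -5, 1, 0, 4, -2, -3; Σd² = 68
ρ = 1 − 6Σd² / [n(n²−1)] = 1 − 6×68 / (8×63) = 1 − 408/504 ≈ 0.190

0.190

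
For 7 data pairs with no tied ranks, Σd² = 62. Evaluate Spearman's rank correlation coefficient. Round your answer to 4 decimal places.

ρ = 1 − 6Σd² / [n(n²−1)] = 1 − 6×62 / (7×48)
  = 1 − 372/336 = 1 − 1.10714 ≈ -0.1071

-0.1071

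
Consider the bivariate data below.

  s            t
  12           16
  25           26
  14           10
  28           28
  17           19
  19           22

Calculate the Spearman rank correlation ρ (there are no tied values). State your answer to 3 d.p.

Rank s: 1, 5, 2, 6, 3, 4
Rank t: 2, 5, 1, 6, 3, 4
d = rank(s) − rank(t): -1, 0, 1, 0, 0, 0; Σd² = 2
ρ = 1 − 6Σd² / [n(n²−1)] = 1 − 6×2 / (6×35) = 1 − 12/210 ≈ 0.943

0.943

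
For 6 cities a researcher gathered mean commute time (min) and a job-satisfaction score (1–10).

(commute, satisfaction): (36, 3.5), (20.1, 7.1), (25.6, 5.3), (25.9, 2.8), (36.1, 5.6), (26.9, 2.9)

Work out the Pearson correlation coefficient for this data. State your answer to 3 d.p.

-0.296

n = 6, Σx = 170.6, Σy = 27.2, Σx² = 5053, Σy² = 138.36, Σxy = 757.08
nΣxy − ΣxΣy = 4542.48 − 4640.32 = -97.84
nΣx² − (Σx)² = 30318 − 29104.36 = 1213.64; nΣy² − (Σy)² = 830.16 − 739.84 = 90.32
r = -97.84 / √(1213.64 × 90.32) = -97.84 / 331.0830 ≈ -0.296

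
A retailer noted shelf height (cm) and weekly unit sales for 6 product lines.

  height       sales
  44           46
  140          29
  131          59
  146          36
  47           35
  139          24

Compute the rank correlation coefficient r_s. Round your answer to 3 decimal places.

Rank height: 1, 5, 3, 6, 2, 4
Rank sales: 5, 2, 6, 4, 3, 1
d = rank(height) − rank(sales): -4, 3, -3, 2, -1, 3; Σd² = 48
ρ = 1 − 6Σd² / [n(n²−1)] = 1 − 6×48 / (6×35) = 1 − 288/210 ≈ -0.371

-0.371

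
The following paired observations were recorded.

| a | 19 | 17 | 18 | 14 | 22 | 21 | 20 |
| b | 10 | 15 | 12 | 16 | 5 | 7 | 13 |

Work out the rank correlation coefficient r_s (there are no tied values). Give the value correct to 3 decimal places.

-0.893

Rank a: 4, 2, 3, 1, 7, 6, 5
Rank b: 3, 6, 4, 7, 1, 2, 5
d = rank(a) − rank(b): 1, -4, -1, -6, 6, 4, 0; Σd² = 106
ρ = 1 − 6Σd² / [n(n²−1)] = 1 − 6×106 / (7×48) = 1 − 636/336 ≈ -0.893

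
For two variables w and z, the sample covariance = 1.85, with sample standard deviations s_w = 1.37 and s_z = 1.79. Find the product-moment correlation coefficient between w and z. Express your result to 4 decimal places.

0.7544

r = Cov(w,z) / (s_w · s_z) = 1.85 / (1.37 × 1.79)
  = 1.85 / 2.4523 ≈ 0.7544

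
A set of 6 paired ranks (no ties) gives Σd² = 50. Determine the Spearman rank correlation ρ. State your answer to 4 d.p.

ρ = 1 − 6Σd² / [n(n²−1)] = 1 − 6×50 / (6×35)
  = 1 − 300/210 = 1 − 1.42857 ≈ -0.4286

-0.4286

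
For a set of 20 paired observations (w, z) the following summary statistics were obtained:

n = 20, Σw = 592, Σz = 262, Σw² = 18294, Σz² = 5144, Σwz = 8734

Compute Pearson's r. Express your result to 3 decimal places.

0.852

r = (nΣwz − ΣwΣz) / √[(nΣw² − (Σw)²)(nΣz² − (Σz)²)]
Numerator: 20×8734 − 592×262 = 19576
Denominator: √[(365880 − 350464)(102880 − 68644)] = √[15416 × 34236] = 22973.5103
r = 19576 / 22973.5103 ≈ 0.852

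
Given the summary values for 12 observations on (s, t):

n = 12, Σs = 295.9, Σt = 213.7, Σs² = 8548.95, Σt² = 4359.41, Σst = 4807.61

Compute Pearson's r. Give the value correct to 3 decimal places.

r = (nΣst − ΣsΣt) / √[(nΣs² − (Σs)²)(nΣt² − (Σt)²)]
Numerator: 12×4807.61 − 295.9×213.7 = -5542.51
Denominator: √[(102587.4 − 87556.81)(52312.92 − 45667.69)] = √[15030.59 × 6645.23] = 9994.0846
r = -5542.51 / 9994.0846 ≈ -0.555

-0.555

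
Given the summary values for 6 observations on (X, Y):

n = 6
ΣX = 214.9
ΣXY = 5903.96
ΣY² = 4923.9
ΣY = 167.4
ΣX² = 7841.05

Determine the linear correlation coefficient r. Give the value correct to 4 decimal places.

r = (nΣXY − ΣXΣY) / √[(nΣX² − (ΣX)²)(nΣY² − (ΣY)²)]
Numerator: 6×5903.96 − 214.9×167.4 = -550.5
Denominator: √[(47046.3 − 46182.01)(29543.4 − 28022.76)] = √[864.29 × 1520.64] = 1146.4179
r = -550.5 / 1146.4179 ≈ -0.4802

-0.4802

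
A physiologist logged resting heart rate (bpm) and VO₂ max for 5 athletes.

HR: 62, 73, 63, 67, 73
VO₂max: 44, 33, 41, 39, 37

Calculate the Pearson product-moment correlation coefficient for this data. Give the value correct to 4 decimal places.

-0.9192

n = 5, Σx = 338, Σy = 194, Σx² = 22960, Σy² = 7596, Σxy = 13034
nΣxy − ΣxΣy = 65170 − 65572 = -402
nΣx² − (Σx)² = 114800 − 114244 = 556; nΣy² − (Σy)² = 37980 − 37636 = 344
r = -402 / √(556 × 344) = -402 / 437.3374 ≈ -0.9192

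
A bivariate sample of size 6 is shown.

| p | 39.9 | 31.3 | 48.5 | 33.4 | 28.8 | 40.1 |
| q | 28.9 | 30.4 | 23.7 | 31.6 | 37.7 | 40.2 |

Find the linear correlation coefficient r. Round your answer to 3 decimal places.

-0.528

n = 6, Σp = 222, Σq = 192.5, Σp² = 8476.96, Σq² = 6356.95, Σpq = 7007.3
nΣpq − ΣpΣq = 42043.8 − 42735 = -691.2
nΣp² − (Σp)² = 50861.76 − 49284 = 1577.76; nΣq² − (Σq)² = 38141.7 − 37056.25 = 1085.45
r = -691.2 / √(1577.76 × 1085.45) = -691.2 / 1308.6556 ≈ -0.528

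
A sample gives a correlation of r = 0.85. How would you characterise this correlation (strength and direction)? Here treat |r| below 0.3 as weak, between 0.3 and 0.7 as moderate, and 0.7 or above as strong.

r = 0.85 > 0 so the relationship is positive.
|r| = 0.85, which falls in the strong range.

strong positive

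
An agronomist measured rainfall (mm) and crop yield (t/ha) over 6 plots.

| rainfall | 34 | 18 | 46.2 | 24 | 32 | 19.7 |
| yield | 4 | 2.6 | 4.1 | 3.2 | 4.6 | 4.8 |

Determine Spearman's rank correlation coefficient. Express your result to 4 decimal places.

0.2571

Rank rainfall: 5, 1, 6, 3, 4, 2
Rank yield: 3, 1, 4, 2, 5, 6
d = rank(rainfall) − rank(yield): 2, 0, 2, 1, -1, -4; Σd² = 26
ρ = 1 − 6Σd² / [n(n²−1)] = 1 − 6×26 / (6×35) = 1 − 156/210 ≈ 0.2571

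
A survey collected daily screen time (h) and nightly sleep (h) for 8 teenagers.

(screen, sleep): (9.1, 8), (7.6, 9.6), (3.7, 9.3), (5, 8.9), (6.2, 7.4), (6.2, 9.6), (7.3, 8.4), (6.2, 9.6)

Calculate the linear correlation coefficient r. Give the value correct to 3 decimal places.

-0.321

n = 8, Σx = 51.3, Σy = 70.8, Σx² = 347.87, Σy² = 631.5, Σxy = 450.91
nΣxy − ΣxΣy = 3607.28 − 3632.04 = -24.76
nΣx² − (Σx)² = 2782.96 − 2631.69 = 151.27; nΣy² − (Σy)² = 5052 − 5012.64 = 39.36
r = -24.76 / √(151.27 × 39.36) = -24.76 / 77.1621 ≈ -0.321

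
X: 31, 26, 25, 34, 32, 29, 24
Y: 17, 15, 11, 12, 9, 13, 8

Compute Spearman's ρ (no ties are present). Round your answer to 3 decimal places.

Rank X: 5, 3, 2, 7, 6, 4, 1
Rank Y: 7, 6, 3, 4, 2, 5, 1
d = rank(X) − rank(Y): -2, -3, -1, 3, 4, -1, 0; Σd² = 40
ρ = 1 − 6Σd² / [n(n²−1)] = 1 − 6×40 / (7×48) = 1 − 240/336 ≈ 0.286

0.286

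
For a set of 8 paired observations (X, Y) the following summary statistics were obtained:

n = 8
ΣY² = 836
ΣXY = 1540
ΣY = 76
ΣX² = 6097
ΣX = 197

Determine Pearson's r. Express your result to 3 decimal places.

r = (nΣXY − ΣXΣY) / √[(nΣX² − (ΣX)²)(nΣY² − (ΣY)²)]
Numerator: 8×1540 − 197×76 = -2652
Denominator: √[(48776 − 38809)(6688 − 5776)] = √[9967 × 912] = 3014.9468
r = -2652 / 3014.9468 ≈ -0.880

-0.880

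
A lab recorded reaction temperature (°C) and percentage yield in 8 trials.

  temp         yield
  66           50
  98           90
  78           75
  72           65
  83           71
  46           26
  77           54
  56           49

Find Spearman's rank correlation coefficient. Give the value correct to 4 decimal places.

0.9524

Rank temp: 3, 8, 6, 4, 7, 1, 5, 2
Rank yield: 3, 8, 7, 5, 6, 1, 4, 2
d = rank(temp) − rank(yield): 0, 0, -1, -1, 1, 0, 1, 0; Σd² = 4
ρ = 1 − 6Σd² / [n(n²−1)] = 1 − 6×4 / (8×63) = 1 − 24/504 ≈ 0.9524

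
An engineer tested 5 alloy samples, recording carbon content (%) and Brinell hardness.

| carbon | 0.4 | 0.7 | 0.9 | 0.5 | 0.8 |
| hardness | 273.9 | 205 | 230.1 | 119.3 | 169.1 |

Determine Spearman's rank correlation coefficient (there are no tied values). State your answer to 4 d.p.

Rank carbon: 1, 3, 5, 2, 4
Rank hardness: 5, 3, 4, 1, 2
d = rank(carbon) − rank(hardness): -4, 0, 1, 1, 2; Σd² = 22
ρ = 1 − 6Σd² / [n(n²−1)] = 1 − 6×22 / (5×24) = 1 − 132/120 ≈ -0.1000

-0.1000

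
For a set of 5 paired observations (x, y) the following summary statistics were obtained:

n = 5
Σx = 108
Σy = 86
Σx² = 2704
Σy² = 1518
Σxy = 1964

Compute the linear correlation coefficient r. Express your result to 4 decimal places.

0.8866

r = (nΣxy − ΣxΣy) / √[(nΣx² − (Σx)²)(nΣy² − (Σy)²)]
Numerator: 5×1964 − 108×86 = 532
Denominator: √[(13520 − 11664)(7590 − 7396)] = √[1856 × 194] = 600.0533
r = 532 / 600.0533 ≈ 0.8866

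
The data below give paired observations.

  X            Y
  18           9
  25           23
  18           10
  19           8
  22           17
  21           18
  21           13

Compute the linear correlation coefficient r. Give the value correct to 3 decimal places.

n = 7, ΣX = 144, ΣY = 98, ΣX² = 3000, ΣY² = 1556, ΣXY = 2094
nΣXY − ΣXΣY = 14658 − 14112 = 546
nΣX² − (ΣX)² = 21000 − 20736 = 264; nΣY² − (ΣY)² = 10892 − 9604 = 1288
r = 546 / √(264 × 1288) = 546 / 583.1226 ≈ 0.936

0.936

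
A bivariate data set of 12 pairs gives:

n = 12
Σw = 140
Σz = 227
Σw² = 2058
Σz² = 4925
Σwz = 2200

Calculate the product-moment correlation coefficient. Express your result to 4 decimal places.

r = (nΣwz − ΣwΣz) / √[(nΣw² − (Σw)²)(nΣz² − (Σz)²)]
Numerator: 12×2200 − 140×227 = -5380
Denominator: √[(24696 − 19600)(59100 − 51529)] = √[5096 × 7571] = 6211.4262
r = -5380 / 6211.4262 ≈ -0.8661

-0.8661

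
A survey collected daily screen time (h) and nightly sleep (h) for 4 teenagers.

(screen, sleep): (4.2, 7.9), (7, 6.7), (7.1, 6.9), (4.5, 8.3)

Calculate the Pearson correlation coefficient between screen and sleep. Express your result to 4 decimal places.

-0.9490

n = 4, Σx = 22.8, Σy = 29.8, Σx² = 137.3, Σy² = 223.8, Σxy = 166.42
nΣxy − ΣxΣy = 665.68 − 679.44 = -13.76
nΣx² − (Σx)² = 549.2 − 519.84 = 29.36; nΣy² − (Σy)² = 895.2 − 888.04 = 7.16
r = -13.76 / √(29.36 × 7.16) = -13.76 / 14.4989 ≈ -0.9490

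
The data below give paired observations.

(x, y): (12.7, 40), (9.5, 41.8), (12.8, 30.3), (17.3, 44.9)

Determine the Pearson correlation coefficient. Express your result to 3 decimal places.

n = 4, Σx = 52.3, Σy = 157, Σx² = 714.67, Σy² = 6281.34, Σxy = 2069.71
nΣxy − ΣxΣy = 8278.84 − 8211.1 = 67.74
nΣx² − (Σx)² = 2858.68 − 2735.29 = 123.39; nΣy² − (Σy)² = 25125.36 − 24649 = 476.36
r = 67.74 / √(123.39 × 476.36) = 67.74 / 242.4419 ≈ 0.279

0.279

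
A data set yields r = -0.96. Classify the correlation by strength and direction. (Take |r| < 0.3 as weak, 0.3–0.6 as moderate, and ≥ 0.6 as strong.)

r = -0.96 < 0 so the relationship is negative.
|r| = 0.96, which falls in the strong range.

strong negative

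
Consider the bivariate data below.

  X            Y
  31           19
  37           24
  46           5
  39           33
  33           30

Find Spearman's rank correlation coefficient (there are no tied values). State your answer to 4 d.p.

Rank X: 1, 3, 5, 4, 2
Rank Y: 2, 3, 1, 5, 4
d = rank(X) − rank(Y): -1, 0, 4, -1, -2; Σd² = 22
ρ = 1 − 6Σd² / [n(n²−1)] = 1 − 6×22 / (5×24) = 1 − 132/120 ≈ -0.1000

-0.1000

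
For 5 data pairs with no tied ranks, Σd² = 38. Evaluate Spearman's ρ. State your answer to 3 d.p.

-0.900

ρ = 1 − 6Σd² / [n(n²−1)] = 1 − 6×38 / (5×24)
  = 1 − 228/120 = 1 − 1.9000 ≈ -0.900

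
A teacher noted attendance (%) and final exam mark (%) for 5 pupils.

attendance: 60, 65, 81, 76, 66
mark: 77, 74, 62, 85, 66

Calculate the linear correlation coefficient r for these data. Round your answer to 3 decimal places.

-0.212

n = 5, Σx = 348, Σy = 364, Σx² = 24518, Σy² = 26830, Σxy = 25268
nΣxy − ΣxΣy = 126340 − 126672 = -332
nΣx² − (Σx)² = 122590 − 121104 = 1486; nΣy² − (Σy)² = 134150 − 132496 = 1654
r = -332 / √(1486 × 1654) = -332 / 1567.7513 ≈ -0.212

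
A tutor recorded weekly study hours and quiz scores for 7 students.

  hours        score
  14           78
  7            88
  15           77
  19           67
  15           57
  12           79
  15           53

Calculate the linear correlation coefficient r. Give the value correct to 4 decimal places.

n = 7, Σx = 97, Σy = 499, Σx² = 1425, Σy² = 36545, Σxy = 6734
nΣxy − ΣxΣy = 47138 − 48403 = -1265
nΣx² − (Σx)² = 9975 − 9409 = 566; nΣy² − (Σy)² = 255815 − 249001 = 6814
r = -1265 / √(566 × 6814) = -1265 / 1963.8544 ≈ -0.6441

-0.6441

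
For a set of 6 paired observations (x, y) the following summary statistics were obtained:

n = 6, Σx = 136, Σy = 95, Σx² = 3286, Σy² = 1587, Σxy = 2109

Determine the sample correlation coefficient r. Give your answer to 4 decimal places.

r = (nΣxy − ΣxΣy) / √[(nΣx² − (Σx)²)(nΣy² − (Σy)²)]
Numerator: 6×2109 − 136×95 = -266
Denominator: √[(19716 − 18496)(9522 − 9025)] = √[1220 × 497] = 778.6784
r = -266 / 778.6784 ≈ -0.3416

-0.3416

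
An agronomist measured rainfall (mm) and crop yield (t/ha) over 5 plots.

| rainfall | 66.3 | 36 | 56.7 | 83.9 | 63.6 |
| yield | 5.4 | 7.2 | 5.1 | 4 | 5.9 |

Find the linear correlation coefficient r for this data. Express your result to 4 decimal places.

n = 5, Σx = 306.5, Σy = 27.6, Σx² = 19990.75, Σy² = 157.82, Σxy = 1617.23
nΣxy − ΣxΣy = 8086.15 − 8459.4 = -373.25
nΣx² − (Σx)² = 99953.75 − 93942.25 = 6011.5; nΣy² − (Σy)² = 789.1 − 761.76 = 27.34
r = -373.25 / √(6011.5 × 27.34) = -373.25 / 405.4065 ≈ -0.9207

-0.9207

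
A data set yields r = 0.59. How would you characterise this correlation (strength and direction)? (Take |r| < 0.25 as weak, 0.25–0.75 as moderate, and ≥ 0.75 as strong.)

r = 0.59 > 0 so the relationship is positive.
|r| = 0.59, which falls in the moderate range.

moderate positive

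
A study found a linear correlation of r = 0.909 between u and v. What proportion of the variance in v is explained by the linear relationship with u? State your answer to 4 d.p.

0.8263

r² = (0.909)² = 0.8263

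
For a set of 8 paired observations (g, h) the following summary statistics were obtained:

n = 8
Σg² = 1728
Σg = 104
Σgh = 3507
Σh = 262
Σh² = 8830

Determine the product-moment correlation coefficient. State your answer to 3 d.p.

0.330

r = (nΣgh − ΣgΣh) / √[(nΣg² − (Σg)²)(nΣh² − (Σh)²)]
Numerator: 8×3507 − 104×262 = 808
Denominator: √[(13824 − 10816)(70640 − 68644)] = √[3008 × 1996] = 2450.2996
r = 808 / 2450.2996 ≈ 0.330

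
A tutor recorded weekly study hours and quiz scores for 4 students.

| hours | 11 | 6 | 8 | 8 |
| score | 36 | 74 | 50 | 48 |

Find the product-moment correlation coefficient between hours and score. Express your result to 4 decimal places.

n = 4, Σx = 33, Σy = 208, Σx² = 285, Σy² = 11576, Σxy = 1624
nΣxy − ΣxΣy = 6496 − 6864 = -368
nΣx² − (Σx)² = 1140 − 1089 = 51; nΣy² − (Σy)² = 46304 − 43264 = 3040
r = -368 / √(51 × 3040) = -368 / 393.7512 ≈ -0.9346

-0.9346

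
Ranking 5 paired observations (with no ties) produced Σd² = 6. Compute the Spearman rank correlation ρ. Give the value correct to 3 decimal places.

0.700

ρ = 1 − 6Σd² / [n(n²−1)] = 1 − 6×6 / (5×24)
  = 1 − 36/120 = 1 − 0.3000 ≈ 0.700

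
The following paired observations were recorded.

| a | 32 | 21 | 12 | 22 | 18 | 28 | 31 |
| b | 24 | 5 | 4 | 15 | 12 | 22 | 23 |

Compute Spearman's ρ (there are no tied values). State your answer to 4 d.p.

Rank a: 7, 3, 1, 4, 2, 5, 6
Rank b: 7, 2, 1, 4, 3, 5, 6
d = rank(a) − rank(b): 0, 1, 0, 0, -1, 0, 0; Σd² = 2
ρ = 1 − 6Σd² / [n(n²−1)] = 1 − 6×2 / (7×48) = 1 − 12/336 ≈ 0.9643

0.9643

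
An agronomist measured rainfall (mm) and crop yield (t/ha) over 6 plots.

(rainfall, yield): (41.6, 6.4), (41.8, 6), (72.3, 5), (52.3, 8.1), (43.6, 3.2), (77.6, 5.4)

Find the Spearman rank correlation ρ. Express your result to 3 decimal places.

-0.314

Rank rainfall: 1, 2, 5, 4, 3, 6
Rank yield: 5, 4, 2, 6, 1, 3
d = rank(rainfall) − rank(yield): -4, -2, 3, -2, 2, 3; Σd² = 46
ρ = 1 − 6Σd² / [n(n²−1)] = 1 − 6×46 / (6×35) = 1 − 276/210 ≈ -0.314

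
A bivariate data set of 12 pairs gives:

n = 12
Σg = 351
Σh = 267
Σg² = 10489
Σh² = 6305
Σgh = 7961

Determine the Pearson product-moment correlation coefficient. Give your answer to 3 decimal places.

r = (nΣgh − ΣgΣh) / √[(nΣg² − (Σg)²)(nΣh² − (Σh)²)]
Numerator: 12×7961 − 351×267 = 1815
Denominator: √[(125868 − 123201)(75660 − 71289)] = √[2667 × 4371] = 3414.3018
r = 1815 / 3414.3018 ≈ 0.532

0.532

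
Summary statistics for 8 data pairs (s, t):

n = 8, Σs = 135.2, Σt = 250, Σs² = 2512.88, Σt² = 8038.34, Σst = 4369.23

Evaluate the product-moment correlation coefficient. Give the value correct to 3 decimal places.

0.636

r = (nΣst − ΣsΣt) / √[(nΣs² − (Σs)²)(nΣt² − (Σt)²)]
Numerator: 8×4369.23 − 135.2×250 = 1153.84
Denominator: √[(20103.04 − 18279.04)(64306.72 − 62500)] = √[1824 × 1806.72] = 1815.3394
r = 1153.84 / 1815.3394 ≈ 0.636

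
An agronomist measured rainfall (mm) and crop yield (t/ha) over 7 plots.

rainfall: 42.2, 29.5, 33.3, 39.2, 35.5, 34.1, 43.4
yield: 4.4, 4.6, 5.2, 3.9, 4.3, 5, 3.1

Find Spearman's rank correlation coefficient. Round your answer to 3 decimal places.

-0.786

Rank rainfall: 6, 1, 2, 5, 4, 3, 7
Rank yield: 4, 5, 7, 2, 3, 6, 1
d = rank(rainfall) − rank(yield): 2, -4, -5, 3, 1, -3, 6; Σd² = 100
ρ = 1 − 6Σd² / [n(n²−1)] = 1 − 6×100 / (7×48) = 1 − 600/336 ≈ -0.786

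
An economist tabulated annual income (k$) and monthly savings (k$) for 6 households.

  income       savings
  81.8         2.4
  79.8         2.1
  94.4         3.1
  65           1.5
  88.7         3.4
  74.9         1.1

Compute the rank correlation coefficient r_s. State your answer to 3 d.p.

0.886

Rank income: 4, 3, 6, 1, 5, 2
Rank savings: 4, 3, 5, 2, 6, 1
d = rank(income) − rank(savings): 0, 0, 1, -1, -1, 1; Σd² = 4
ρ = 1 − 6Σd² / [n(n²−1)] = 1 − 6×4 / (6×35) = 1 − 24/210 ≈ 0.886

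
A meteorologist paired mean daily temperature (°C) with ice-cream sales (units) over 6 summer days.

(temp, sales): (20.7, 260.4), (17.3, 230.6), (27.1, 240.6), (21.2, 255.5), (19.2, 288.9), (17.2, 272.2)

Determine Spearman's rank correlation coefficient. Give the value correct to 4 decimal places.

-0.3143

Rank temp: 4, 2, 6, 5, 3, 1
Rank sales: 4, 1, 2, 3, 6, 5
d = rank(temp) − rank(sales): 0, 1, 4, 2, -3, -4; Σd² = 46
ρ = 1 − 6Σd² / [n(n²−1)] = 1 − 6×46 / (6×35) = 1 − 276/210 ≈ -0.3143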